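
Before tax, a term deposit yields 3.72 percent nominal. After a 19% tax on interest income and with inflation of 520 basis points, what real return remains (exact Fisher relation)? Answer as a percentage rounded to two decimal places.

-2.08%

After-tax nominal return = 3.72% × (1 − 0.19) = 3.0132%.
1 + r = 1.030132 / 1.05200 = 0.979213
After-tax real rate = 0.979213 − 1 → -2.08%.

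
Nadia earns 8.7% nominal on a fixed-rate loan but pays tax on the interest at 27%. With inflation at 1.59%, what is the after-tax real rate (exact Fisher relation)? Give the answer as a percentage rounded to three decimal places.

4.686%

After-tax nominal return = 8.7% × (1 − 0.27) = 6.3510%.
1 + r = 1.06351 / 1.01590 = 1.0468648
After-tax real rate = 1.0468648 − 1 → 4.686%.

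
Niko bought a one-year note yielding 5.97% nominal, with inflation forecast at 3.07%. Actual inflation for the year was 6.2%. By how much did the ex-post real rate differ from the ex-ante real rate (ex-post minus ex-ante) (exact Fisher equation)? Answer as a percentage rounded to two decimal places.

Ex-ante: (1 + 0.0597)/(1 + 0.0307) − 1 = 2.8136%
Ex-post: (1 + 0.0597)/(1 + 0.0620) − 1 = -0.2166%
Difference (ex-post − ex-ante) = -3.0302% → -3.03%.

-3.03%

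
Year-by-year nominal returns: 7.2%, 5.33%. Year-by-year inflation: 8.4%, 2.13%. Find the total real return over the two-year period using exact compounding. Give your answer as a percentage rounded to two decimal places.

1.99%

Compound the nominal returns: 1.0720 × 1.0533 = 1.129138.
Compound inflation: 1.0840 × 1.0213 = 1.107089.
Deflate: 1.129138 / 1.107089 = 1.019916.
Total real return = 1.019916 − 1 → 1.99%.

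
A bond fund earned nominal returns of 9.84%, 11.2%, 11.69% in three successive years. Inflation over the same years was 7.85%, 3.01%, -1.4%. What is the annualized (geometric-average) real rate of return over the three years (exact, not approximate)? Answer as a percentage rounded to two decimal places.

7.59%

Nominal growth factor = 1.0984 × 1.1120 × 1.1169 = 1.36420489
Price-level growth factor = 1.0785 × 1.0301 × 0.9860 = 1.09540937
Real growth factor = 1.36420489 / 1.09540937 = 1.24538362
Annualized real rate = 1.24538362^(1/3) − 1 = 7.5890% → 7.59%.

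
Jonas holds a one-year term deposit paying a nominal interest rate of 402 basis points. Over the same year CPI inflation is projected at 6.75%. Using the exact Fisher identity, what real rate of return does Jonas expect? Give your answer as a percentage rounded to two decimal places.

By the Fisher identity, 1 + r = (1 + i)/(1 + π).
1 + r = 1.04020 / 1.06750 = 0.974426
r = 0.974426 − 1 = -2.5574%, i.e. -2.56%.

-2.56%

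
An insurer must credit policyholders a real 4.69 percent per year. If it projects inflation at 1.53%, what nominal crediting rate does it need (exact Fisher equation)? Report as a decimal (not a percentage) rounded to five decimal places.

0.06292

(1 + i) = (1 + r)(1 + π) = 1.04690 × 1.01530 = 1.06291757
i = 1.06291757 − 1, so the required nominal rate is 0.06292.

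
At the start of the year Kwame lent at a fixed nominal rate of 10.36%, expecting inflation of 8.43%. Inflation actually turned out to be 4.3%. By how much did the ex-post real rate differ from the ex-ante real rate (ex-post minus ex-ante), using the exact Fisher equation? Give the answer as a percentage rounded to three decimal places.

Ex-ante: (1 + 0.1036)/(1 + 0.0843) − 1 = 1.7800%
Ex-post: (1 + 0.1036)/(1 + 0.0430) − 1 = 5.8102%
Difference (ex-post − ex-ante) = 4.0302% → 4.030%.

4.030%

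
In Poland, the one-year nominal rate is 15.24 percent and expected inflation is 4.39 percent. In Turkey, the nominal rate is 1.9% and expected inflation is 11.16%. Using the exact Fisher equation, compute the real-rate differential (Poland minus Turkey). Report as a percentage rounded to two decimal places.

18.72%

Poland: (1 + 0.1524)/(1 + 0.0439) − 1 = 10.3937%
Turkey: (1 + 0.0190)/(1 + 0.1116) − 1 = -8.3303%
Differential = 10.3937% − (-8.3303%) = 18.7241% → 18.72%.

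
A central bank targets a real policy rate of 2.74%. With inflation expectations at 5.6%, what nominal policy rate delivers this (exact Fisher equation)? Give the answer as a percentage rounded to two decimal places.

8.49%

(1 + i) = (1 + r)(1 + π) = 1.02740 × 1.05600 = 1.0849344
i = 1.0849344 − 1, so the required nominal rate is 8.49%.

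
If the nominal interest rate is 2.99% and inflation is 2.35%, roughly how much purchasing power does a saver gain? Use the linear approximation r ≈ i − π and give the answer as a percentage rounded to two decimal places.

r ≈ i − π = 2.99% − 2.35% = 0.64%.

0.64%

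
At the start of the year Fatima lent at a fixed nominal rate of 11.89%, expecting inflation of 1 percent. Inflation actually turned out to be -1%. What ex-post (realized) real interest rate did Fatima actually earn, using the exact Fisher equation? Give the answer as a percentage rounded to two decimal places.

Ex-post: (1 + 0.1189)/(1 − 0.0100) − 1 = 13.0202%
So the realized real rate is 13.02%.

13.02%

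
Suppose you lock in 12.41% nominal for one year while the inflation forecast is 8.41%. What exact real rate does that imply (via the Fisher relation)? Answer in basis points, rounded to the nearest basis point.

369 basis points

1 + r = 1.12410 / 1.08410 = 1.036897
r = 1.036897 − 1 = 3.6897%, i.e. 369 basis points.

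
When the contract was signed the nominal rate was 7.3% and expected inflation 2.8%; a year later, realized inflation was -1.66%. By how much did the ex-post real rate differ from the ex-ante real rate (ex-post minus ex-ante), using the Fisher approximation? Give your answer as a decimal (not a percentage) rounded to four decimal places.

0.0446

Ex-ante: 7.3% − 2.8% = 4.500%
Ex-post: 7.3% − (-1.66%) = 8.960%
Difference (ex-post − ex-ante) = 4.4600% → 0.0446.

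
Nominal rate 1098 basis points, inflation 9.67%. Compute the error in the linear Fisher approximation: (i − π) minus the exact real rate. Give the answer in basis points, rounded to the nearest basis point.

12 basis points

Approximate: r ≈ 10.980% − 9.670% = 1.3100%
Exact: (1 + 0.1098)/(1 + 0.0967) − 1 = 1.1945%
Error = 1.3100% − 1.1945% = 0.1155% → 12 basis points.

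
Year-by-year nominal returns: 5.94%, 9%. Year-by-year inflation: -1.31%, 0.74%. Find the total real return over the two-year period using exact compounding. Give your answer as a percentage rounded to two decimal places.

Compound the nominal returns: 1.0594 × 1.0900 = 1.154746.
Compound inflation: 0.9869 × 1.0074 = 0.994203.
Deflate: 1.154746 / 0.994203 = 1.161479.
Total real return = 1.161479 − 1 → 16.15%.

16.15%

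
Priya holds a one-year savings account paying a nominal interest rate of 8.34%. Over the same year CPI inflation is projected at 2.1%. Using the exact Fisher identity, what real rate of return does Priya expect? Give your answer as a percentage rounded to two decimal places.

6.11%

By the Fisher identity, 1 + r = (1 + i)/(1 + π).
1 + r = 1.08340 / 1.02100 = 1.061117
r = 1.061117 − 1 = 6.1117%, i.e. 6.11%.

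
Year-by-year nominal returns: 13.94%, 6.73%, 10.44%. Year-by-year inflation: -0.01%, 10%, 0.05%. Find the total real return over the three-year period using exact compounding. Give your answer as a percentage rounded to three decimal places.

22.046%

Compound the nominal returns: 1.1394 × 1.0673 × 1.1044 = 1.343041.
Compound inflation: 0.9999 × 1.1000 × 1.0005 = 1.100440.
Deflate: 1.343041 / 1.100440 = 1.220458.
Total real return = 1.220458 − 1 → 22.046%.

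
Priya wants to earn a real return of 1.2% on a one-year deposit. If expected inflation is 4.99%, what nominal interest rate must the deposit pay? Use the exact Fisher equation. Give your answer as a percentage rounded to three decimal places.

6.250%

(1 + i) = (1 + r)(1 + π) = 1.01200 × 1.04990 = 1.0624988
i = 1.0624988 − 1, so the required nominal rate is 6.250%.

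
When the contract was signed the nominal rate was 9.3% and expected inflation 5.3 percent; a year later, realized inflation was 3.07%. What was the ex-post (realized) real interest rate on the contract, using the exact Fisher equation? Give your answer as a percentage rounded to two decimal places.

6.04%

Ex-post: (1 + 0.0930)/(1 + 0.0307) − 1 = 6.0444%
So the realized real rate is 6.04%.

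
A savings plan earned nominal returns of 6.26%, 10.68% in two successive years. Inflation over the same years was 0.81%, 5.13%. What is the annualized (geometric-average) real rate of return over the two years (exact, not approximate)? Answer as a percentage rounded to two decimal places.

Compound the nominal returns: 1.0626 × 1.1068 = 1.17608568.
Compound inflation: 1.0081 × 1.0513 = 1.05981553.
Deflate: 1.17608568 / 1.05981553 = 1.10970791.
Annualized real rate = 1.10970791^(1/2) − 1 = 5.3427% → 5.34%.

5.34%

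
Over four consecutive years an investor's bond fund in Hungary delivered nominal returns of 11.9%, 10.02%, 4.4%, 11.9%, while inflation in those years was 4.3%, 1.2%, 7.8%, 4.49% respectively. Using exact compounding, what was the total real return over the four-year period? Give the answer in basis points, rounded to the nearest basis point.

2097 basis points

Nominal growth factor = 1.1190 × 1.1002 × 1.0440 × 1.1190 = 1.438243
Price-level growth factor = 1.0430 × 1.0120 × 1.0780 × 1.0449 = 1.188936
Real growth factor = 1.438243 / 1.188936 = 1.209690
Total real return = 1.209690 − 1 → 2097 basis points.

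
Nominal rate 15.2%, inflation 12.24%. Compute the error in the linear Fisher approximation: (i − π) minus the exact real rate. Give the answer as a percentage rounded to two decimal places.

0.32%

Approximate: r ≈ 15.200% − 12.240% = 2.9600%
Exact: (1 + 0.1520)/(1 + 0.1224) − 1 = 2.6372%
Error = 2.9600% − 2.6372% = 0.3228% → 0.32%.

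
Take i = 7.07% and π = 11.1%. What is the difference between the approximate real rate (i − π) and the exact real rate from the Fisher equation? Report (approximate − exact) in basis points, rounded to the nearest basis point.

-40 basis points

Approximate: r ≈ 7.070% − 11.100% = -4.0300%
Exact: (1 + 0.0707)/(1 + 0.1110) − 1 = -3.6274%
Error = -4.0300% − (-3.6274%) = -0.4026% → -40 basis points.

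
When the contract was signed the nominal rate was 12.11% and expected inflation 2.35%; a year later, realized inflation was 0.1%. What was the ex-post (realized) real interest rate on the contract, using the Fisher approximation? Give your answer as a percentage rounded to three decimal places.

12.010%

Ex-post: 12.11% − 0.1% = 12.010%
So the realized real rate is 12.010%.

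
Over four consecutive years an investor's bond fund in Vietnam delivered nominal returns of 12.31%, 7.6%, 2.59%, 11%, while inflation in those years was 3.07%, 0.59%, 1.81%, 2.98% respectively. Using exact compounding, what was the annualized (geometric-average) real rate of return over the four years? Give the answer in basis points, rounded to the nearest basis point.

607 basis points

Nominal growth factor = 1.1231 × 1.0760 × 1.0259 × 1.1100 = 1.37612761
Price-level growth factor = 1.0307 × 1.0059 × 1.0181 × 1.0298 = 1.08700217
Real growth factor = 1.37612761 / 1.08700217 = 1.26598424
Annualized real rate = 1.26598424^(1/4) − 1 = 6.0735% → 607 basis points.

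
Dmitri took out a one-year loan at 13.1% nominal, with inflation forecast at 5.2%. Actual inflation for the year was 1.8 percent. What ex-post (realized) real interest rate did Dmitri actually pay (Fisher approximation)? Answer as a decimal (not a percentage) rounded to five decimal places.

0.11300

Ex-post: 13.1% − 1.8% = 11.300%
So the realized real rate is 0.11300.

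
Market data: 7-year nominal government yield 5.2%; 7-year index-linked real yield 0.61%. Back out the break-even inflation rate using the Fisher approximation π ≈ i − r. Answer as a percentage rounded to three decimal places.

4.590%

π ≈ i − r = 5.2% − 0.61% → 4.590%.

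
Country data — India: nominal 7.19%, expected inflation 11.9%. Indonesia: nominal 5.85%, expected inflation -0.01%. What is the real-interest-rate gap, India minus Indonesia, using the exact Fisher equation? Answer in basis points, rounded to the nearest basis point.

-1007 basis points

India: (1 + 0.0719)/(1 + 0.1190) − 1 = -4.2091%
Indonesia: (1 + 0.0585)/(1 − 0.0001) − 1 = 5.8606%
Differential = -4.2091% − 5.8606% = -10.0697% → -1007 basis points.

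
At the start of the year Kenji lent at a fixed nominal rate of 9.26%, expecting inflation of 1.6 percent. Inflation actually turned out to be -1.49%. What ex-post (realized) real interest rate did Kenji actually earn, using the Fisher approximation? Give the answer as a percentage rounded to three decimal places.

10.750%

Ex-post: 9.26% − (-1.49%) = 10.750%
So the realized real rate is 10.750%.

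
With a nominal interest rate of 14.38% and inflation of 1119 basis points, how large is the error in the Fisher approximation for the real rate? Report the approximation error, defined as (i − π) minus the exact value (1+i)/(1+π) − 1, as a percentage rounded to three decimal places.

0.321%

Approximate: r ≈ 14.380% − 11.190% = 3.1900%
Exact: (1 + 0.1438)/(1 + 0.1119) − 1 = 2.8690%
Error = 3.1900% − 2.8690% = 0.3210% → 0.321%.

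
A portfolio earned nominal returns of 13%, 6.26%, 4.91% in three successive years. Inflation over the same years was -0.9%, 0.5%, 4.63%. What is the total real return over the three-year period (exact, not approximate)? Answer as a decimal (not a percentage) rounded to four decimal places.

0.2088

Compound the nominal returns: 1.1300 × 1.0626 × 1.0491 = 1.259694.
Compound inflation: 0.9910 × 1.0050 × 1.0463 = 1.042068.
Deflate: 1.259694 / 1.042068 = 1.208841.
Total real return = 1.208841 − 1 → 0.2088.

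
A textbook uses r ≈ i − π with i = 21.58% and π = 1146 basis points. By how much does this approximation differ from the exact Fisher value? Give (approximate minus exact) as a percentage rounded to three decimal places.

Approximate: r ≈ 21.580% − 11.460% = 10.1200%
Exact: (1 + 0.2158)/(1 + 0.1146) − 1 = 9.07949%
Error = 10.1200% − 9.07949% = 1.04051% → 1.041%.

1.041%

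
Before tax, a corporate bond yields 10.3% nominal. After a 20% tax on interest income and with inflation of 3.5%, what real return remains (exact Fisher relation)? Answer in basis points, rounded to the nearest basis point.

After-tax nominal return = 10.3% × (1 − 0.2) = 8.2400%.
1 + r = 1.08240 / 1.03500 = 1.045797
After-tax real rate = 1.045797 − 1 → 458 basis points.

458 basis points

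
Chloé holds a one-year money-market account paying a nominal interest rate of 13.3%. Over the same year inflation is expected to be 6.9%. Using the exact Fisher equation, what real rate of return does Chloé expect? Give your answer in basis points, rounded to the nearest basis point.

1 + r = 1.13300 / 1.06900 = 1.059869
r = 1.059869 − 1 = 5.9869%, i.e. 599 basis points.

599 basis points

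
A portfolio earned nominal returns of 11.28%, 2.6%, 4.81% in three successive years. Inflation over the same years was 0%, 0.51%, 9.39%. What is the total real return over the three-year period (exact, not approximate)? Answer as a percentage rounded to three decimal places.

8.838%

Nominal growth factor = 1.1128 × 1.0260 × 1.0481 = 1.196650
Price-level growth factor = 1.0000 × 1.0051 × 1.0939 = 1.099479
Real growth factor = 1.196650 / 1.099479 = 1.088379
Total real return = 1.088379 − 1 → 8.838%.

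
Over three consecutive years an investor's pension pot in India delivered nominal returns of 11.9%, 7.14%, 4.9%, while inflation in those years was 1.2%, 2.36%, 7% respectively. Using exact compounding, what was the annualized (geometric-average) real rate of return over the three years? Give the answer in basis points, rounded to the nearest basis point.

Compound the nominal returns: 1.1190 × 1.0714 × 1.0490 = 1.25764253.
Compound inflation: 1.0120 × 1.0236 × 1.0700 = 1.10839502.
Deflate: 1.25764253 / 1.10839502 = 1.13465191.
Annualized real rate = 1.13465191^(1/3) − 1 = 4.3008% → 430 basis points.

430 basis points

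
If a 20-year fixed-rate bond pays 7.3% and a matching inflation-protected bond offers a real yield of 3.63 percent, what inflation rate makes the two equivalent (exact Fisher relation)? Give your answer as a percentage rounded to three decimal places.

3.541%

(1 + π) = (1 + i)/(1 + r) = 1.07300 / 1.03630 = 1.035414
Break-even inflation = 1.035414 − 1 → 3.541%.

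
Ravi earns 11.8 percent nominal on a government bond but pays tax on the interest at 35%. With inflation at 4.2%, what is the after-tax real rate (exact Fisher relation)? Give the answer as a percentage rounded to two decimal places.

3.33%

After-tax nominal return = 11.8% × (1 − 0.35) = 7.6700%.
1 + r = 1.07670 / 1.04200 = 1.033301
After-tax real rate = 1.033301 − 1 → 3.33%.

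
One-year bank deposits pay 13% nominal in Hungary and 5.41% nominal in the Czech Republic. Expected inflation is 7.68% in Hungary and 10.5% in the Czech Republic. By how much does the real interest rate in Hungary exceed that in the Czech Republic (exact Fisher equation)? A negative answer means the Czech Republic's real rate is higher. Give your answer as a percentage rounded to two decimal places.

Hungary: (1 + 0.1300)/(1 + 0.0768) − 1 = 4.9406%
The Czech Republic: (1 + 0.0541)/(1 + 0.1050) − 1 = -4.6063%
Differential = 4.9406% − (-4.6063%) = 9.5469% → 9.55%.

9.55%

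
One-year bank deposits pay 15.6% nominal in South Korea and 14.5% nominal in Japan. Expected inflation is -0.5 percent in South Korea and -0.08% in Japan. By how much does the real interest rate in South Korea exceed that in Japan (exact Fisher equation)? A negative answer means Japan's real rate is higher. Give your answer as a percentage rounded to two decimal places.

South Korea: (1 + 0.1560)/(1 − 0.0050) − 1 = 16.1809%
Japan: (1 + 0.1450)/(1 − 0.0008) − 1 = 14.5917%
Differential = 16.1809% − 14.5917% = 1.5892% → 1.59%.

1.59%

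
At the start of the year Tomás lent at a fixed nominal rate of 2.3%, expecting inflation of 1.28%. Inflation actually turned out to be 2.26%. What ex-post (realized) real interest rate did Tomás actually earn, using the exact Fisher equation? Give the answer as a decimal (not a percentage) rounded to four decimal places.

0.0004

Ex-post: (1 + 0.0230)/(1 + 0.0226) − 1 = 0.0391%
So the realized real rate is 0.0004.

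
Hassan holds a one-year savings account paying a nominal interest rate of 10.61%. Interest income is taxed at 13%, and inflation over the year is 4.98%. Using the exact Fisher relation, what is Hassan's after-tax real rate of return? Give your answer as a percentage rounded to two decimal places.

4.05%

After-tax nominal return = 10.61% × (1 − 0.13) = 9.2307%.
1 + r = 1.092307 / 1.04980 = 1.040491
After-tax real rate = 1.040491 − 1 → 4.05%.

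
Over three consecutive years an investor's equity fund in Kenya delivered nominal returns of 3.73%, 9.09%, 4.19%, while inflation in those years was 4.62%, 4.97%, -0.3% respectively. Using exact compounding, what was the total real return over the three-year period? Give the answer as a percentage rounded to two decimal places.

Nominal growth factor = 1.0373 × 1.0909 × 1.0419 = 1.179004
Price-level growth factor = 1.0462 × 1.0497 × 0.9970 = 1.094902
Real growth factor = 1.179004 / 1.094902 = 1.076813
Total real return = 1.076813 − 1 → 7.68%.

7.68%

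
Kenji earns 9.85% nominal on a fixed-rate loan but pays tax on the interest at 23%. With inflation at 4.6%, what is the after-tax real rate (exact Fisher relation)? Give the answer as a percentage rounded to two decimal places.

2.85%

After-tax nominal return = 9.85% × (1 − 0.23) = 7.5845%.
1 + r = 1.075845 / 1.04600 = 1.028533
After-tax real rate = 1.028533 − 1 → 2.85%.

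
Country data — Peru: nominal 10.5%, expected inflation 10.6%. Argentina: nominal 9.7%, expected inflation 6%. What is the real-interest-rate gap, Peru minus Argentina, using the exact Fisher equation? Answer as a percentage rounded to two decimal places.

-3.58%

Peru: (1 + 0.1050)/(1 + 0.1060) − 1 = -0.0904%
Argentina: (1 + 0.0970)/(1 + 0.0600) − 1 = 3.4906%
Differential = -0.0904% − 3.4906% = -3.5810% → -3.58%.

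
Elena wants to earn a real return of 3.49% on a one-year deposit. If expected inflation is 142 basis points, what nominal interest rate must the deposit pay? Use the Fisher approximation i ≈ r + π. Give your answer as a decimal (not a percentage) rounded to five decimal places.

i ≈ r + π = 3.49% + 1.42% = 0.04910.

0.04910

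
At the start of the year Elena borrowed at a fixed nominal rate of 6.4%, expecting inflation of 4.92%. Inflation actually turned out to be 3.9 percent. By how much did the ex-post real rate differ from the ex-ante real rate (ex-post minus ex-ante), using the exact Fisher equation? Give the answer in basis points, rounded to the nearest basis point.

Ex-ante: (1 + 0.0640)/(1 + 0.0492) − 1 = 1.4106%
Ex-post: (1 + 0.0640)/(1 + 0.0390) − 1 = 2.4062%
Difference (ex-post − ex-ante) = 0.9956% → 100 basis points.

100 basis points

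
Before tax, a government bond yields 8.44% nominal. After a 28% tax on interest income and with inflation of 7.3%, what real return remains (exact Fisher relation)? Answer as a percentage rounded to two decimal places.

-1.14%

After-tax nominal return = 8.44% × (1 − 0.28) = 6.0768%.
1 + r = 1.060768 / 1.07300 = 0.988600
After-tax real rate = 0.988600 − 1 → -1.14%.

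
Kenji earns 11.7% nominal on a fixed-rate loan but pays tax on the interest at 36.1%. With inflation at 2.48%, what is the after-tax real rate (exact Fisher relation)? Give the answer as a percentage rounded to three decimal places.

4.875%

After-tax nominal return = 11.7% × (1 − 0.361) = 7.4763%.
1 + r = 1.074763 / 1.02480 = 1.048754
After-tax real rate = 1.048754 − 1 → 4.875%.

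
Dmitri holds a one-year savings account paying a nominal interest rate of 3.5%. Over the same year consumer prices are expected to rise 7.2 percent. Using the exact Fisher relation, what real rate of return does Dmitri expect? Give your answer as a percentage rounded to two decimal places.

-3.45%

1 + r = 1.03500 / 1.07200 = 0.965485
r = 0.965485 − 1 = -3.4515%, i.e. -3.45%.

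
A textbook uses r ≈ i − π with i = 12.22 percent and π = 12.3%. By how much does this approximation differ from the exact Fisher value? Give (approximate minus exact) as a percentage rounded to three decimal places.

Approximate: r ≈ 12.220% − 12.300% = -0.0800%
Exact: (1 + 0.1222)/(1 + 0.1230) − 1 = -0.0712%
Error = -0.0800% − (-0.0712%) = -0.0088% → -0.009%.

-0.009%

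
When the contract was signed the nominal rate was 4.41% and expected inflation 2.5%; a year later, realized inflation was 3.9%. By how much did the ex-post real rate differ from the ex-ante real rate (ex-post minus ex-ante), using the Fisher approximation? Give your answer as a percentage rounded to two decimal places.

-1.40%

Ex-ante: 4.41% − 2.5% = 1.910%
Ex-post: 4.41% − 3.9% = 0.510%
Difference (ex-post − ex-ante) = -1.4000% → -1.40%.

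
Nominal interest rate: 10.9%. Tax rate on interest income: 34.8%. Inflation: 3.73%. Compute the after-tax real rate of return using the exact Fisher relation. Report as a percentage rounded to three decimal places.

After-tax nominal return = 10.9% × (1 − 0.348) = 7.1068%.
1 + r = 1.071068 / 1.03730 = 1.032554
After-tax real rate = 1.032554 − 1 → 3.255%.

3.255%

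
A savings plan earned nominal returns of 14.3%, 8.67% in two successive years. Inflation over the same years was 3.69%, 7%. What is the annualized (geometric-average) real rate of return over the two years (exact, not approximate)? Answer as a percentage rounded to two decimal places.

Compound the nominal returns: 1.1430 × 1.0867 = 1.24209810.
Compound inflation: 1.0369 × 1.0700 = 1.10948300.
Deflate: 1.24209810 / 1.10948300 = 1.11952874.
Annualized real rate = 1.11952874^(1/2) − 1 = 5.8078% → 5.81%.

5.81%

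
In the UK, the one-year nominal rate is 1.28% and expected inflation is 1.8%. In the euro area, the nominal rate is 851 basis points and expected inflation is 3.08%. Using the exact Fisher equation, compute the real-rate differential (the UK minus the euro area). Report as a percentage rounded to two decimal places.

-5.78%

The UK: (1 + 0.0128)/(1 + 0.0180) − 1 = -0.5108%
The euro area: (1 + 0.0851)/(1 + 0.0308) − 1 = 5.2678%
Differential = -0.5108% − 5.2678% = -5.7786% → -5.78%.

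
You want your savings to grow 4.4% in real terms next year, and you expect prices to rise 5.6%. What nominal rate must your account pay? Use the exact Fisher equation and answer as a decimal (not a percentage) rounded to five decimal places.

(1 + i) = (1 + r)(1 + π) = 1.04400 × 1.05600 = 1.102464
i = 1.102464 − 1, so the required nominal rate is 0.10246.

0.10246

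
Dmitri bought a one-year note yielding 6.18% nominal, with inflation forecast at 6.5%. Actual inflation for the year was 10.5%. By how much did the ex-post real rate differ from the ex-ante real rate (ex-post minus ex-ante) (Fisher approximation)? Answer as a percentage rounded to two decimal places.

-4.00%

Ex-ante: 6.18% − 6.5% = -0.320%
Ex-post: 6.18% − 10.5% = -4.320%
Difference (ex-post − ex-ante) = -4.0000% → -4.00%.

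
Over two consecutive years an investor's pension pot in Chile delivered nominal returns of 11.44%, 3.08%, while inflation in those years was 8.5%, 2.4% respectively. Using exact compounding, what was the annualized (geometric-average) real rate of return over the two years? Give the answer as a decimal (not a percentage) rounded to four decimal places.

Nominal growth factor = 1.1144 × 1.0308 = 1.14872352
Price-level growth factor = 1.0850 × 1.0240 = 1.11104000
Real growth factor = 1.14872352 / 1.11104000 = 1.03391734
Annualized real rate = 1.03391734^(1/2) − 1 = 1.6817% → 0.0168.

0.0168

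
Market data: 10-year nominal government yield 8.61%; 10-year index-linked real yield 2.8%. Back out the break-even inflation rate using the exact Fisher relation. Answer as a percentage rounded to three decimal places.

(1 + π) = (1 + i)/(1 + r) = 1.08610 / 1.02800 = 1.056518
Break-even inflation = 1.056518 − 1 → 5.652%.

5.652%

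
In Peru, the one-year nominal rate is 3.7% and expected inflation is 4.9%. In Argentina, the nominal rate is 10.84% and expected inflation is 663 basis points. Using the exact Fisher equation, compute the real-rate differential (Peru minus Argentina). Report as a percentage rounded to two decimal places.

-5.09%

Peru: (1 + 0.0370)/(1 + 0.0490) − 1 = -1.1439%
Argentina: (1 + 0.1084)/(1 + 0.0663) − 1 = 3.9482%
Differential = -1.1439% − 3.9482% = -5.0922% → -5.09%.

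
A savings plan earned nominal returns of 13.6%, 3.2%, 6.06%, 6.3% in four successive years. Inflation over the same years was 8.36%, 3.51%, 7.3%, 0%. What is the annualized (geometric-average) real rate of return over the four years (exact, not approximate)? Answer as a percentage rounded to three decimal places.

2.370%

Compound the nominal returns: 1.1360 × 1.0320 × 1.0606 × 1.0630 = 1.32173051.
Compound inflation: 1.0836 × 1.0351 × 1.0730 × 1.0000 = 1.20351367.
Deflate: 1.32173051 / 1.20351367 = 1.09822642.
Annualized real rate = 1.09822642^(1/4) − 1 = 2.3701% → 2.370%.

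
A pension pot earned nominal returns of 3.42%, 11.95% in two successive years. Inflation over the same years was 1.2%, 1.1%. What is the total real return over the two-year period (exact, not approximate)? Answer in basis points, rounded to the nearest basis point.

Nominal growth factor = 1.0342 × 1.1195 = 1.157787
Price-level growth factor = 1.0120 × 1.0110 = 1.023132
Real growth factor = 1.157787 / 1.023132 = 1.131610
Total real return = 1.131610 − 1 → 1316 basis points.

1316 basis points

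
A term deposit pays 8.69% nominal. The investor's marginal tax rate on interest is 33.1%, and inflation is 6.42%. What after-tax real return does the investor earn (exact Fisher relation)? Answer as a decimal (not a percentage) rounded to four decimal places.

After-tax nominal return = 8.69% × (1 − 0.331) = 5.81361%.
1 + r = 1.0581361 / 1.06420 = 0.994302
After-tax real rate = 0.994302 − 1 → -0.0057.

-0.0057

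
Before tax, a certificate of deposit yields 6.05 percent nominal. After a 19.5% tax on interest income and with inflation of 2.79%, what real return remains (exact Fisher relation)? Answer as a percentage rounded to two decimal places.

2.02%

After-tax nominal return = 6.05% × (1 − 0.195) = 4.87025%.
1 + r = 1.0487025 / 1.02790 = 1.020238
After-tax real rate = 1.020238 − 1 → 2.02%.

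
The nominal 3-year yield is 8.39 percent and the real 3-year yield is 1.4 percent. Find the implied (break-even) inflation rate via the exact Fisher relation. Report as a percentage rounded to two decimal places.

(1 + π) = (1 + i)/(1 + r) = 1.08390 / 1.01400 = 1.068935
Break-even inflation = 1.068935 − 1 → 6.89%.

6.89%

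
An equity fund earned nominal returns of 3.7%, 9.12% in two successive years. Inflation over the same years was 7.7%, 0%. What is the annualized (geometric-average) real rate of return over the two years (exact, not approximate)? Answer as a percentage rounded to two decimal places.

Compound the nominal returns: 1.0370 × 1.0912 = 1.13157440.
Compound inflation: 1.0770 × 1.0000 = 1.07700000.
Deflate: 1.13157440 / 1.07700000 = 1.05067261.
Annualized real rate = 1.05067261^(1/2) − 1 = 2.5023% → 2.50%.

2.50%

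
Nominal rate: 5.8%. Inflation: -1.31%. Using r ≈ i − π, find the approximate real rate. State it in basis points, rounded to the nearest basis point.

711 basis points

r ≈ i − π = 5.8% − (-1.31%) = 711 basis points.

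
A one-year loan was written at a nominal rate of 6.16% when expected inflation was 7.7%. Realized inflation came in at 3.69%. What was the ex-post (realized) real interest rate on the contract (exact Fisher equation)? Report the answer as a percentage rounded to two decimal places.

Ex-post: (1 + 0.0616)/(1 + 0.0369) − 1 = 2.3821%
So the realized real rate is 2.38%.

2.38%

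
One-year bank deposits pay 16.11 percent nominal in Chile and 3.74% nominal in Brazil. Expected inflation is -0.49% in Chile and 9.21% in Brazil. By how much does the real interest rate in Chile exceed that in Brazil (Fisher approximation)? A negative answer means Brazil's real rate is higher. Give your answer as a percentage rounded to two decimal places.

22.07%

Chile: 16.11% − (-0.49%) = 16.600%
Brazil: 3.74% − 9.21% = -5.470%
Differential = 22.070% → 22.07%.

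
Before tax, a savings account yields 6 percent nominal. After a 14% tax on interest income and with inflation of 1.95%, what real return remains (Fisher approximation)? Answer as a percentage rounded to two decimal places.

After-tax nominal return = 6% × (1 − 0.14) = 5.1600%.
r ≈ 5.1600% − 1.95% → 3.21%.

3.21%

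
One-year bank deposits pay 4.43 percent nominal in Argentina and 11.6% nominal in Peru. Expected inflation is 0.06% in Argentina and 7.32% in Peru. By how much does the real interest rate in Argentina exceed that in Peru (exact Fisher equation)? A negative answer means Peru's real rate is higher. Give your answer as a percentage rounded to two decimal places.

0.38%

Argentina: (1 + 0.0443)/(1 + 0.0006) − 1 = 4.3674%
Peru: (1 + 0.1160)/(1 + 0.0732) − 1 = 3.9881%
Differential = 4.3674% − 3.9881% = 0.3793% → 0.38%.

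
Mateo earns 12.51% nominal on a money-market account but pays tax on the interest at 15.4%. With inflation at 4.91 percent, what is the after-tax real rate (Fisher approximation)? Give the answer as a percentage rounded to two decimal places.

After-tax nominal return = 12.51% × (1 − 0.154) = 10.58346%.
r ≈ 10.58346% − 4.91% → 5.67%.

5.67%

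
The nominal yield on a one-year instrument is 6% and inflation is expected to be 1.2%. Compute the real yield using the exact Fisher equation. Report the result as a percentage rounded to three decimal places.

By the Fisher relation, 1 + r = (1 + i)/(1 + π).
1 + r = 1.06000 / 1.01200 = 1.047431
r = 1.047431 − 1 = 4.7431%, i.e. 4.743%.

4.743%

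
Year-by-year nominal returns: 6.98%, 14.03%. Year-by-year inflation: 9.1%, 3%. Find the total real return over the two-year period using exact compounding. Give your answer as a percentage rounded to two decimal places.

Compound the nominal returns: 1.0698 × 1.1403 = 1.219893.
Compound inflation: 1.0910 × 1.0300 = 1.123730.
Deflate: 1.219893 / 1.123730 = 1.085575.
Total real return = 1.085575 − 1 → 8.56%.

8.56%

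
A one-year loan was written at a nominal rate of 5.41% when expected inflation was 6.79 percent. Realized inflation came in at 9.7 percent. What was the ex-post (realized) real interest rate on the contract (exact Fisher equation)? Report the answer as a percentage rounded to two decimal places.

-3.91%

Ex-post: (1 + 0.0541)/(1 + 0.0970) − 1 = -3.9107%
So the realized real rate is -3.91%.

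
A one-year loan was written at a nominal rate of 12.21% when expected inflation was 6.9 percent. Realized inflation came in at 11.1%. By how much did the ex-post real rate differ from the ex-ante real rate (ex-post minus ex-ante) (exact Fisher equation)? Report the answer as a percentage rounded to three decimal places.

-3.968%

Ex-ante: (1 + 0.1221)/(1 + 0.0690) − 1 = 4.9673%
Ex-post: (1 + 0.1221)/(1 + 0.1110) − 1 = 0.9991%
Difference (ex-post − ex-ante) = -3.9682% → -3.968%.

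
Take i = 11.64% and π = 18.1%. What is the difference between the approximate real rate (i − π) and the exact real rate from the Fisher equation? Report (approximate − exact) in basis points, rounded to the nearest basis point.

-99 basis points

Approximate: r ≈ 11.640% − 18.100% = -6.4600%
Exact: (1 + 0.1164)/(1 + 0.1810) − 1 = -5.4699%
Error = -6.4600% − (-5.4699%) = -0.9901% → -99 basis points.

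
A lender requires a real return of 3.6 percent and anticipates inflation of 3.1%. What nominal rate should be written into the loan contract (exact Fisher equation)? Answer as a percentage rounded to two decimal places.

6.81%

(1 + i) = (1 + r)(1 + π) = 1.03600 × 1.03100 = 1.068116
i = 1.068116 − 1, so the required nominal rate is 6.81%.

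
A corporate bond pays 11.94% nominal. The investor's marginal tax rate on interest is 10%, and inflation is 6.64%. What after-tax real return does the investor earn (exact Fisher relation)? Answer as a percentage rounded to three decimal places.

3.850%

After-tax nominal return = 11.94% × (1 − 0.1) = 10.7460%.
1 + r = 1.10746 / 1.06640 = 1.038503
After-tax real rate = 1.038503 − 1 → 3.850%.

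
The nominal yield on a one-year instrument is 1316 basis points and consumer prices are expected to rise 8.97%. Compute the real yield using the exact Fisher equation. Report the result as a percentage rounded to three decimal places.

By the Fisher identity, 1 + r = (1 + i)/(1 + π).
1 + r = 1.13160 / 1.08970 = 1.038451
r = 1.038451 − 1 = 3.8451%, i.e. 3.845%.

3.845%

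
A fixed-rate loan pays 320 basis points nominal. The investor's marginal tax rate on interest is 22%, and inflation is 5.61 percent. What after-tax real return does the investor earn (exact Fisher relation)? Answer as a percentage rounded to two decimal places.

After-tax nominal return = 3.2% × (1 − 0.22) = 2.4960%.
1 + r = 1.02496 / 1.05610 = 0.970514
After-tax real rate = 0.970514 − 1 → -2.95%.

-2.95%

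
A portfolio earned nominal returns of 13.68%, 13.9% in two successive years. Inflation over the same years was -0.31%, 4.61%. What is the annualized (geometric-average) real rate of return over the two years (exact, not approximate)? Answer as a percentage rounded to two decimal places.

11.43%

Compound the nominal returns: 1.1368 × 1.1390 = 1.29481520.
Compound inflation: 0.9969 × 1.0461 = 1.04285709.
Deflate: 1.29481520 / 1.04285709 = 1.24160368.
Annualized real rate = 1.24160368^(1/2) − 1 = 11.4273% → 11.43%.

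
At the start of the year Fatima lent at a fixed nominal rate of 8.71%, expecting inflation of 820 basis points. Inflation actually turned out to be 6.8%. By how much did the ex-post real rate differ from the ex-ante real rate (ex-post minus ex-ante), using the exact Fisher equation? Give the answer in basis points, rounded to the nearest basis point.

132 basis points

Ex-ante: (1 + 0.0871)/(1 + 0.0820) − 1 = 0.4713%
Ex-post: (1 + 0.0871)/(1 + 0.0680) − 1 = 1.7884%
Difference (ex-post − ex-ante) = 1.3170% → 132 basis points.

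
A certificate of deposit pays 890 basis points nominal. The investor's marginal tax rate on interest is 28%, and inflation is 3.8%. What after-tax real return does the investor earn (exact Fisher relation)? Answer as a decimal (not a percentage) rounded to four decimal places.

0.0251

After-tax nominal return = 8.9% × (1 − 0.28) = 6.4080%.
1 + r = 1.06408 / 1.03800 = 1.025125
After-tax real rate = 1.025125 − 1 → 0.0251.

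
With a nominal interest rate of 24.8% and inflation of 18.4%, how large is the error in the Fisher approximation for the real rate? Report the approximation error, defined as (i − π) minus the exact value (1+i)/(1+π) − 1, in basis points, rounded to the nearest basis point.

Approximate: r ≈ 24.800% − 18.400% = 6.4000%
Exact: (1 + 0.2480)/(1 + 0.1840) − 1 = 5.4054%
Error = 6.4000% − 5.4054% = 0.9946% → 99 basis points.

99 basis points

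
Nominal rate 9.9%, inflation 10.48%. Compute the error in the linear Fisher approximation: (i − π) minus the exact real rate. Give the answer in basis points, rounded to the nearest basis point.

Approximate: r ≈ 9.900% − 10.480% = -0.5800%
Exact: (1 + 0.0990)/(1 + 0.1048) − 1 = -0.52498%
Error = -0.5800% − (-0.52498%) = -0.05502% → -6 basis points.

-6 basis points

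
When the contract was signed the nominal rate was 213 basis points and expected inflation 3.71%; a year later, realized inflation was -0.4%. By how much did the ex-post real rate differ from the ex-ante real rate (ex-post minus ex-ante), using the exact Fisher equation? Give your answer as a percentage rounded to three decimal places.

4.064%

Ex-ante: (1 + 0.0213)/(1 + 0.0371) − 1 = -1.5235%
Ex-post: (1 + 0.0213)/(1 − 0.0040) − 1 = 2.5402%
Difference (ex-post − ex-ante) = 4.0636% → 4.064%.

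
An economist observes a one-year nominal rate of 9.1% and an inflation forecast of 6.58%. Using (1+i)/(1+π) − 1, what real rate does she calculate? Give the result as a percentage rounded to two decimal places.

1 + r = 1.09100 / 1.06580 = 1.023644
r = 1.023644 − 1 = 2.3644%, i.e. 2.36%.

2.36%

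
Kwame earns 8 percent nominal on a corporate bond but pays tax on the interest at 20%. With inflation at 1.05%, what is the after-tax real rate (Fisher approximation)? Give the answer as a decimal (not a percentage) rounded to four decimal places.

0.0535

After-tax nominal return = 8% × (1 − 0.2) = 6.4000%.
r ≈ 6.4000% − 1.05% → 0.0535.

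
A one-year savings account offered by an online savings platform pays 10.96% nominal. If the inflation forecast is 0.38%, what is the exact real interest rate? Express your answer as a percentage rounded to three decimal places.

By the Fisher identity, 1 + r = (1 + i)/(1 + π).
1 + r = 1.10960 / 1.00380 = 1.105399
r = 1.105399 − 1 = 10.5399%, i.e. 10.540%.

10.540%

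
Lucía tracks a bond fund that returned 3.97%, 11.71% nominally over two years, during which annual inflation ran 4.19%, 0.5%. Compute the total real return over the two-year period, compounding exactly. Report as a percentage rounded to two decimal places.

10.92%

Compound the nominal returns: 1.0397 × 1.1171 = 1.161449.
Compound inflation: 1.0419 × 1.0050 = 1.047110.
Deflate: 1.161449 / 1.047110 = 1.109195.
Total real return = 1.109195 − 1 → 10.92%.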